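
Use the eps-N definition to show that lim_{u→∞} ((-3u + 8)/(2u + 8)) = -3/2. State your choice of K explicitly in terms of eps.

K = 10/eps

Suppose eps > 0. We seek K > 0 such that u > K implies |(-3u + 8)/(2u + 8) + 3/2| < eps.
(-3u + 8)/(2u + 8) + 3/2 = (2(-3u + 8) − (-3)(2u + 8)) / (2(2u + 8)) = 40/(2(2u + 8)).
For u > 0 we have 2u + 8 > 2u, so |(-3u + 8)/(2u + 8) + 3/2| = 40/(2(2u + 8)) < 40/(2·2u) = 10/u.
Thus |(-3u + 8)/(2u + 8) + 3/2| < eps whenever u > 10/eps.
Take K = 10/eps. If u > K then |(-3u + 8)/(2u + 8) + 3/2| < 10/u < eps.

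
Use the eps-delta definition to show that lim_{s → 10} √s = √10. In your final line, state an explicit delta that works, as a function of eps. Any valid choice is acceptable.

delta = min(10, √10·eps)

Let eps > 0. We want delta > 0 such that 0 < |s − 10| < delta implies |√s − √10| < eps.
Multiplying by the conjugate, |√s − √10| = |s − 10|/(√s + √10).
Restrict delta ≤ 10 so that |s − 10| < 10 forces s > 0, and then √s + √10 > √10.
Hence |√s − √10| < |s − 10|/√10, which is < eps once |s − 10| < √10·eps.
Take delta = min(10, √10·eps). If 0 < |s − 10| < delta then s > 0 and |√s − √10| < |s − 10|/√10 < eps.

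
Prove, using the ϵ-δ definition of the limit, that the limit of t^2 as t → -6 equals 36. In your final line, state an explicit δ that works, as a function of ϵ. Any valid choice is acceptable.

δ = min(2, ϵ/14)

Fix ϵ > 0. We seek δ > 0 with 0 < |t + 6| < δ ⇒ |t^2 − 36| < ϵ.
Factor: t^2 − 36 = (t + 6)(t - 6), so |t^2 − 36| = |t + 6|·|t - 6|.
Impose δ ≤ 2 so that |t| < 8; then |t - 6| ≤ 14.
Hence |t^2 − 36| ≤ 14|t + 6|, which is < ϵ once |t + 6| < ϵ/14.
Take δ = min(2, ϵ/14). If 0 < |t + 6| < δ then both bounds hold and |t^2 − 36| ≤ 14|t + 6| < 14·(ϵ/14) = ϵ.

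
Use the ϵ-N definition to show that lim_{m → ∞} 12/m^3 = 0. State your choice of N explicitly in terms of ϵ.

N = (12/ϵ)^{1/3}

Suppose ϵ > 0. For m ≥ 1, |12/m^3 − 0| = 12/m^3.
12/m^3 < ϵ ⇔ m^3 > 12/ϵ ⇔ m > (12/ϵ)^{1/3}.
Take N = (12/ϵ)^{1/3}. Then m > N implies 12/m^3 < ϵ.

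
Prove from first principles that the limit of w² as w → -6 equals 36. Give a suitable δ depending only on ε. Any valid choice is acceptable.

δ = min(1, ε/13)

Fix ε > 0. We seek δ > 0 with 0 < |w + 6| < δ ⇒ |w² − 36| < ε.
Factor: w² − 36 = (w + 6)(w - 6), so |w² − 36| = |w + 6|·|w - 6|.
Restrict δ ≤ 1. Then |w + 6| < 1 gives |w| < 7, so by the triangle inequality |w - 6| ≤ 7 + 6 = 13.
Hence |w² − 36| ≤ 13|w + 6|, which is < ε once |w + 6| < ε/13.
Take δ = min(1, ε/13). If 0 < |w + 6| < δ then both bounds hold and |w² − 36| ≤ 13|w + 6| < 13·(ε/13) = ε.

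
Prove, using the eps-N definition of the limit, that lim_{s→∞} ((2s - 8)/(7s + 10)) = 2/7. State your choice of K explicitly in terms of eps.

K = (76/49)/eps

Let eps > 0. We seek K > 0 such that s > K implies |(2s - 8)/(7s + 10) − (2/7)| < eps.
(2s - 8)/(7s + 10) − (2/7) = (7(2s - 8) − 2(7s + 10)) / (7(7s + 10)) = -76/(7(7s + 10)).
For s > 0 we have 7s + 10 > 7s, so |(2s - 8)/(7s + 10) − (2/7)| = 76/(7(7s + 10)) < 76/(7·7s) = (76/49)/s.
Thus |(2s - 8)/(7s + 10) − (2/7)| < eps whenever s > (76/49)/eps.
Take K = (76/49)/eps. If s > K then |(2s - 8)/(7s + 10) − (2/7)| < (76/49)/s < eps.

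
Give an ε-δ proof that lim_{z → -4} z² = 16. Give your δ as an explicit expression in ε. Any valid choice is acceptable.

Suppose ε > 0. We seek δ > 0 with 0 < |z + 4| < δ ⇒ |z² − 16| < ε.
Factor: z² − 16 = (z + 4)(z - 4), so |z² − 16| = |z + 4|·|z - 4|.
Impose δ ≤ 2 so that |z| < 6; then |z - 4| ≤ 10.
Hence |z² − 16| ≤ 10|z + 4|, which is < ε once |z + 4| < ε/10.
Take δ = min(2, ε/10). If 0 < |z + 4| < δ then both bounds hold and |z² − 16| ≤ 10|z + 4| < 10·(ε/10) = ε.

δ = min(2, ε/10)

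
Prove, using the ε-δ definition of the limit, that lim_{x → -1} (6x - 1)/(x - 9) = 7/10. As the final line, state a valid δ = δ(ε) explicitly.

δ = min(5, (50/53)ε)

Let ε > 0. We want δ > 0 with 0 < |x + 1| < δ ⇒ |(6x - 1)/(x - 9) − (7/10)| < ε.
Combining over a common denominator, (6x - 1)/(x - 9) − (7/10) = [(6x - 1)·(-10) − (-7)·(x - 9)] / [(-10)·(x - 9)] = -53(x + 1) / ((-10)(x - 9)).
So |(6x - 1)/(x - 9) − (7/10)| = 53|x + 1| / (10·|x − 9|).
Require δ ≤ 5, so |x − 9| ≥ |-10| − |x + 1| > 10 − 5 = 5.
Hence |(6x - 1)/(x - 9) − (7/10)| < 53|x + 1|/(10·5) = (53/50)|x + 1|, which is < ε once |x + 1| < (50/53)ε.
Take δ = min(5, (50/53)ε). Then 0 < |x + 1| < δ forces both bounds, so |(6x - 1)/(x - 9) − (7/10)| < ε.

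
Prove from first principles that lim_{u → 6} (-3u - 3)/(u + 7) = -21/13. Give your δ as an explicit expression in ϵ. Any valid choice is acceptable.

δ = min(13/2, (169/36)ϵ)

Fix ϵ > 0. We want δ > 0 with 0 < |u − 6| < δ ⇒ |(-3u - 3)/(u + 7) + 21/13| < ϵ.
Combining over a common denominator, (-3u - 3)/(u + 7) + 21/13 = [(-3u - 3)·13 − (-21)·(u + 7)] / [13·(u + 7)] = -18(u − 6) / (13(u + 7)).
So |(-3u - 3)/(u + 7) + 21/13| = 18|u − 6| / (13·|u + 7|).
Restrict δ ≤ 13/2. Then |u − 6| < 13/2 gives |u + 7| = |(u − 6) + 13| ≥ 13 − 13/2 = 13/2.
Hence |(-3u - 3)/(u + 7) + 21/13| < 18|u − 6|/(13·(13/2)) = (36/169)|u − 6|, which is < ϵ once |u − 6| < (169/36)ϵ.
Take δ = min(13/2, (169/36)ϵ). Then 0 < |u − 6| < δ forces both bounds, so |(-3u - 3)/(u + 7) + 21/13| < ϵ.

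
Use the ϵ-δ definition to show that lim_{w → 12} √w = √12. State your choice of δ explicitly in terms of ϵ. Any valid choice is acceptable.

δ = min(12, √12·ϵ)

Fix ϵ > 0. We want δ > 0 such that 0 < |w − 12| < δ implies |√w − √12| < ϵ.
Multiplying by the conjugate, |√w − √12| = |w − 12|/(√w + √12).
Restrict δ ≤ 12 so that |w − 12| < 12 forces w > 0, and then √w + √12 > √12.
Hence |√w − √12| < |w − 12|/√12, which is < ϵ once |w − 12| < √12·ϵ.
Take δ = min(12, √12·ϵ). If 0 < |w − 12| < δ then w > 0 and |√w − √12| < |w − 12|/√12 < ϵ.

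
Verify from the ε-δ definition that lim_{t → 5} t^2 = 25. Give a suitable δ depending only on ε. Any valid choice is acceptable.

δ = min(1, ε/11)

Suppose ε > 0. We seek δ > 0 with 0 < |t − 5| < δ ⇒ |t^2 − 25| < ε.
Factor: t^2 − 25 = (t − 5)(t + 5), so |t^2 − 25| = |t − 5|·|t + 5|.
Impose δ ≤ 1 so that |t| < 6; then |t + 5| ≤ 11.
Hence |t^2 − 25| ≤ 11|t − 5|, which is < ε once |t − 5| < ε/11.
Take δ = min(1, ε/11). If 0 < |t − 5| < δ then both bounds hold and |t^2 − 25| ≤ 11|t − 5| < 11·(ε/11) = ε.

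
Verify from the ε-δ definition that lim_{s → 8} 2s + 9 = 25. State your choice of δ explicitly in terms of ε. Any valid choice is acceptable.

Let ε > 0. We need δ > 0 so that 0 < |s − 8| < δ implies |(2s + 9) − 25| < ε.
|(2s + 9) − 25| = |2s - 16| = 2|s − 8|.
So 2|s − 8| < ε exactly when |s − 8| < ε/2.
Choosing δ = ε/2 gives |(2s + 9) − 25| = 2|s − 8| < ε whenever |s − 8| < δ.

δ = ε/2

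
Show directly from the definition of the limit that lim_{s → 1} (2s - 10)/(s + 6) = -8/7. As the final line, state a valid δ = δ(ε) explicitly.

δ = min(7/2, (49/44)ε)

Let ε > 0. We want δ > 0 with 0 < |s − 1| < δ ⇒ |(2s - 10)/(s + 6) + 8/7| < ε.
Combining over a common denominator, (2s - 10)/(s + 6) + 8/7 = [(2s - 10)·7 − (-8)·(s + 6)] / [7·(s + 6)] = 22(s − 1) / (7(s + 6)).
So |(2s - 10)/(s + 6) + 8/7| = 22|s − 1| / (7·|s + 6|).
Restrict δ ≤ 7/2. Then |s − 1| < 7/2 gives |s + 6| = |(s − 1) + 7| ≥ 7 − 7/2 = 7/2.
Hence |(2s - 10)/(s + 6) + 8/7| < 22|s − 1|/(7·(7/2)) = (44/49)|s − 1|, which is < ε once |s − 1| < (49/44)ε.
Take δ = min(7/2, (49/44)ε). Then 0 < |s − 1| < δ forces both bounds, so |(2s - 10)/(s + 6) + 8/7| < ε.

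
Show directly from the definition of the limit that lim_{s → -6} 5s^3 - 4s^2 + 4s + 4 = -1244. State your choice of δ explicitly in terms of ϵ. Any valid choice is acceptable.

δ = min(1, ϵ/691)

Suppose ϵ > 0. We want δ > 0 such that 0 < |s + 6| < δ implies |(5s^3 - 4s^2 + 4s + 4) + 1244| < ϵ.
(5s^3 - 4s^2 + 4s + 4) + 1244 = 5s^3 - 4s^2 + 4s + 1248 = (s + 6)(5s^2 - 34s + 208).
So |(5s^3 - 4s^2 + 4s + 4) + 1244| = |s + 6|·|5s^2 - 34s + 208|.
Assume first that |s + 6| < 1, so |s| < 7. Then |5s^2 - 34s + 208| ≤ 5·7^2 + 34·7 + 208 = 691.
Hence |(5s^3 - 4s^2 + 4s + 4) + 1244| ≤ 691|s + 6| < ϵ provided |s + 6| < ϵ/691.
Take δ = min(1, ϵ/691). Then 0 < |s + 6| < δ gives both |s + 6| < 1 and |s + 6| < ϵ/691, so |(5s^3 - 4s^2 + 4s + 4) + 1244| < ϵ.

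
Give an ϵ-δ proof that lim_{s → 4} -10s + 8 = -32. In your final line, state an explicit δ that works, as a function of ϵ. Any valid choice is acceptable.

δ = ϵ/10

Let ϵ > 0. We need δ > 0 so that 0 < |s − 4| < δ implies |(-10s + 8) + 32| < ϵ.
Since (-10s + 8) + 32 = -10(s − 4), we have |(-10s + 8) + 32| = 10|s − 4|.
Thus it suffices that |s − 4| < ϵ/10.
Choosing δ = ϵ/10 gives |(-10s + 8) + 32| = 10|s − 4| < ϵ whenever |s − 4| < δ.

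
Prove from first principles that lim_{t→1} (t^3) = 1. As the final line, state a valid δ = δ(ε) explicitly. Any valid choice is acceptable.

δ = min(1, ε/7)

Suppose ε > 0. We seek δ > 0 with 0 < |t − 1| < δ ⇒ |t^3 − 1| < ε.
Factor: t^3 − 1 = (t − 1)(t^2 + t + 1), so |t^3 − 1| = |t − 1|·|t^2 + t + 1|.
Impose δ ≤ 1 so that |t| < 2; then |t^2 + t + 1| ≤ 7.
Hence |t^3 − 1| ≤ 7|t − 1|, which is < ε once |t − 1| < ε/7.
Take δ = min(1, ε/7). If 0 < |t − 1| < δ then both bounds hold and |t^3 − 1| ≤ 7|t − 1| < 7·(ε/7) = ε.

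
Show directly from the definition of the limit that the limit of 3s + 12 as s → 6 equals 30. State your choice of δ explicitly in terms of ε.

Let ε > 0. We need δ > 0 so that 0 < |s − 6| < δ implies |(3s + 12) − 30| < ε.
|(3s + 12) − 30| = |3s - 18| = 3|s − 6|.
So 3|s − 6| < ε exactly when |s − 6| < ε/3.
Take δ = ε/3. If 0 < |s − 6| < δ then |(3s + 12) − 30| = 3|s − 6| < 3·(ε/3) = ε.

δ = ε/3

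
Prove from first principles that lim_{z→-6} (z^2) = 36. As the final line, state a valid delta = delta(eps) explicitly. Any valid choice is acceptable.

delta = min(1, eps/13)

Suppose eps > 0. We seek delta > 0 with 0 < |z + 6| < delta ⇒ |z^2 − 36| < eps.
Factor: z^2 − 36 = (z + 6)(z - 6), so |z^2 − 36| = |z + 6|·|z - 6|.
Impose delta ≤ 1 so that |z| < 7; then |z - 6| ≤ 13.
Hence |z^2 − 36| ≤ 13|z + 6|, which is < eps once |z + 6| < eps/13.
Take delta = min(1, eps/13). If 0 < |z + 6| < delta then both bounds hold and |z^2 − 36| ≤ 13|z + 6| < 13·(eps/13) = eps.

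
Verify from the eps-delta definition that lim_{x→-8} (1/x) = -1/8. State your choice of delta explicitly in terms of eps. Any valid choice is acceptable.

Fix eps > 0. We seek delta > 0 such that 0 < |x + 8| < delta implies |1/x + 1/8| < eps.
|1/x + 1/8| = |-8 − x|/(8·|x|) = |x + 8|/(8|x|).
Restrict delta ≤ 4. Then |x + 8| < 4 gives |x| > 4, so 8|x| > 32.
Then |1/x + 1/8| < |x + 8|/32, which is < eps when |x + 8| < 32eps.
Take delta = min(4, 32eps). Then 0 < |x + 8| < delta gives both |x + 8| < 4 and |x + 8| < 32eps, so |1/x + 1/8| < eps.

delta = min(4, 32eps)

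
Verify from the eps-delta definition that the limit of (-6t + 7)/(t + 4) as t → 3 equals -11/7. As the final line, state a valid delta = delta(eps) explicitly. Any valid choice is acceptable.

delta = min(7/2, (49/62)eps)

Let eps > 0 be given. We want delta > 0 with 0 < |t − 3| < delta ⇒ |(-6t + 7)/(t + 4) + 11/7| < eps.
Combining over a common denominator, (-6t + 7)/(t + 4) + 11/7 = [(-6t + 7)·7 − (-11)·(t + 4)] / [7·(t + 4)] = -31(t − 3) / (7(t + 4)).
So |(-6t + 7)/(t + 4) + 11/7| = 31|t − 3| / (7·|t + 4|).
Restrict delta ≤ 7/2. Then |t − 3| < 7/2 gives |t + 4| = |(t − 3) + 7| ≥ 7 − 7/2 = 7/2.
Hence |(-6t + 7)/(t + 4) + 11/7| < 31|t − 3|/(7·(7/2)) = (62/49)|t − 3|, which is < eps once |t − 3| < (49/62)eps.
Take delta = min(7/2, (49/62)eps). Then 0 < |t − 3| < delta forces both bounds, so |(-6t + 7)/(t + 4) + 11/7| < eps.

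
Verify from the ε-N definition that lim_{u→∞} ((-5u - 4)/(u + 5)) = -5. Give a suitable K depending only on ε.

Let ε > 0 be given. We seek K > 0 such that u > K implies |(-5u - 4)/(u + 5) + 5| < ε.
(-5u - 4)/(u + 5) + 5 = ((-5u - 4) − (-5)(u + 5)) / ((u + 5)) = 21/((u + 5)).
For u > 0 we have u + 5 > u, so |(-5u - 4)/(u + 5) + 5| = 21/((u + 5)) < 21/(u) = 21/u.
Thus |(-5u - 4)/(u + 5) + 5| < ε whenever u > 21/ε.
Take K = 21/ε. If u > K then |(-5u - 4)/(u + 5) + 5| < 21/u < ε.

K = 21/ε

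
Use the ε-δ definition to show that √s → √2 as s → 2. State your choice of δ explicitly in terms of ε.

δ = min(2, √2·ε)

Let ε > 0 be given. We want δ > 0 such that 0 < |s − 2| < δ implies |√s − √2| < ε.
Rationalise: √s − √2 = (s − 2)/(√s + √2), so |√s − √2| = |s − 2|/(√s + √2).
Restrict δ ≤ 2 so that |s − 2| < 2 forces s > 0, and then √s + √2 > √2.
Hence |√s − √2| < |s − 2|/√2, which is < ε once |s − 2| < √2·ε.
Take δ = min(2, √2·ε). If 0 < |s − 2| < δ then s > 0 and |√s − √2| < |s − 2|/√2 < ε.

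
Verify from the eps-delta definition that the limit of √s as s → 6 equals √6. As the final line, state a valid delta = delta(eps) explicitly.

delta = min(6, √6·eps)

Fix eps > 0. We want delta > 0 such that 0 < |s − 6| < delta implies |√s − √6| < eps.
Rationalise: √s − √6 = (s − 6)/(√s + √6), so |√s − √6| = |s − 6|/(√s + √6).
Restrict delta ≤ 6 so that |s − 6| < 6 forces s > 0, and then √s + √6 > √6.
Hence |√s − √6| < |s − 6|/√6, which is < eps once |s − 6| < √6·eps.
Take delta = min(6, √6·eps). If 0 < |s − 6| < delta then s > 0 and |√s − √6| < |s − 6|/√6 < eps.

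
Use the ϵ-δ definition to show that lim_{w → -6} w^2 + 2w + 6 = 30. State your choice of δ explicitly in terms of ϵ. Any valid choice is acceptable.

δ = min(1, ϵ/11)

Let ϵ > 0 be given. We want δ > 0 such that 0 < |w + 6| < δ implies |(w^2 + 2w + 6) − 30| < ϵ.
(w^2 + 2w + 6) − 30 = w^2 + 2w - 24 = (w + 6)(w - 4).
So |(w^2 + 2w + 6) − 30| = |w + 6|·|w - 4|.
Assume first that |w + 6| < 1, so |w| < 7. Then |w - 4| ≤ 7 + 4 = 11.
Hence |(w^2 + 2w + 6) − 30| ≤ 11|w + 6| < ϵ provided |w + 6| < ϵ/11.
Choosing δ = min(1, ϵ/11) ensures both conditions, hence |(w^2 + 2w + 6) − 30| < ϵ.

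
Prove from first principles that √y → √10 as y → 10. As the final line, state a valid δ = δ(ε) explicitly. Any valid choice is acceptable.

Let ε > 0 be given. We want δ > 0 such that 0 < |y − 10| < δ implies |√y − √10| < ε.
Rationalise: √y − √10 = (y − 10)/(√y + √10), so |√y − √10| = |y − 10|/(√y + √10).
Restrict δ ≤ 10 so that |y − 10| < 10 forces y > 0, and then √y + √10 > √10.
Hence |√y − √10| < |y − 10|/√10, which is < ε once |y − 10| < √10·ε.
Take δ = min(10, √10·ε). If 0 < |y − 10| < δ then y > 0 and |√y − √10| < |y − 10|/√10 < ε.

δ = min(10, √10·ε)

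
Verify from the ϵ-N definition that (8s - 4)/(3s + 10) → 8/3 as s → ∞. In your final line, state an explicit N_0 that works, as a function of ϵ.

N_0 = (92/9)/ϵ

Fix ϵ > 0. We seek N_0 > 0 such that s > N_0 implies |(8s - 4)/(3s + 10) − (8/3)| < ϵ.
(8s - 4)/(3s + 10) − (8/3) = (3(8s - 4) − 8(3s + 10)) / (3(3s + 10)) = -92/(3(3s + 10)).
For s > 0 we have 3s + 10 > 3s, so |(8s - 4)/(3s + 10) − (8/3)| = 92/(3(3s + 10)) < 92/(3·3s) = (92/9)/s.
Thus |(8s - 4)/(3s + 10) − (8/3)| < ϵ whenever s > (92/9)/ϵ.
Take N_0 = (92/9)/ϵ. If s > N_0 then |(8s - 4)/(3s + 10) − (8/3)| < (92/9)/s < ϵ.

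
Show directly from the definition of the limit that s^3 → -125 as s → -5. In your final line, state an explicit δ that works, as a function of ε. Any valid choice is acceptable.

Fix ε > 0. We seek δ > 0 with 0 < |s + 5| < δ ⇒ |s^3 + 125| < ε.
Factor: s^3 + 125 = (s + 5)(s^2 - 5s + 25), so |s^3 + 125| = |s + 5|·|s^2 - 5s + 25|.
Restrict δ ≤ 2. Then |s + 5| < 2 gives |s| < 7, so by the triangle inequality |s^2 - 5s + 25| ≤ 7^2 + 5·7 + 25 = 109.
Hence |s^3 + 125| ≤ 109|s + 5|, which is < ε once |s + 5| < ε/109.
Take δ = min(2, ε/109). If 0 < |s + 5| < δ then both bounds hold and |s^3 + 125| ≤ 109|s + 5| < 109·(ε/109) = ε.

δ = min(2, ε/109)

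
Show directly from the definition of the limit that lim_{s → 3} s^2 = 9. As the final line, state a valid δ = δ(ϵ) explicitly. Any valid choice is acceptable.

Fix ϵ > 0. We seek δ > 0 with 0 < |s − 3| < δ ⇒ |s^2 − 9| < ϵ.
Factor: s^2 − 9 = (s − 3)(s + 3), so |s^2 − 9| = |s − 3|·|s + 3|.
Restrict δ ≤ 1. Then |s − 3| < 1 gives |s| < 4, so by the triangle inequality |s + 3| ≤ 4 + 3 = 7.
Hence |s^2 − 9| ≤ 7|s − 3|, which is < ϵ once |s − 3| < ϵ/7.
Take δ = min(1, ϵ/7). If 0 < |s − 3| < δ then both bounds hold and |s^2 − 9| ≤ 7|s − 3| < 7·(ϵ/7) = ϵ.

δ = min(1, ϵ/7)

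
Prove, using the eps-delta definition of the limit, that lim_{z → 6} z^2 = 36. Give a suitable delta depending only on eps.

delta = min(1, eps/13)

Suppose eps > 0. We seek delta > 0 with 0 < |z − 6| < delta ⇒ |z^2 − 36| < eps.
Factor: z^2 − 36 = (z − 6)(z + 6), so |z^2 − 36| = |z − 6|·|z + 6|.
Impose delta ≤ 1 so that |z| < 7; then |z + 6| ≤ 13.
Hence |z^2 − 36| ≤ 13|z − 6|, which is < eps once |z − 6| < eps/13.
Take delta = min(1, eps/13). If 0 < |z − 6| < delta then both bounds hold and |z^2 − 36| ≤ 13|z − 6| < 13·(eps/13) = eps.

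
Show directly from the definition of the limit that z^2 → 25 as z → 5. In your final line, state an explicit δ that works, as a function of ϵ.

δ = min(1, ϵ/11)

Let ϵ > 0. We seek δ > 0 with 0 < |z − 5| < δ ⇒ |z^2 − 25| < ϵ.
Factor: z^2 − 25 = (z − 5)(z + 5), so |z^2 − 25| = |z − 5|·|z + 5|.
Restrict δ ≤ 1. Then |z − 5| < 1 gives |z| < 6, so by the triangle inequality |z + 5| ≤ 6 + 5 = 11.
Hence |z^2 − 25| ≤ 11|z − 5|, which is < ϵ once |z − 5| < ϵ/11.
Take δ = min(1, ϵ/11). If 0 < |z − 5| < δ then both bounds hold and |z^2 − 25| ≤ 11|z − 5| < 11·(ϵ/11) = ϵ.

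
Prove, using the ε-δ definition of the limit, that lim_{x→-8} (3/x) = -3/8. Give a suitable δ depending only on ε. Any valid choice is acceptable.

δ = min(4, (32/3)ε)

Let ε > 0. We seek δ > 0 such that 0 < |x + 8| < δ implies |3/x + 3/8| < ε.
|3/x + 3/8| = 3·|-8 − x|/(8·|x|) = 3|x + 8|/(8|x|).
Require δ ≤ 4 so that |x| > 8 − 4 = 4, hence 8|x| > 32.
Then |3/x + 3/8| < 3|x + 8|/32, which is < ε when |x + 8| < (32/3)ε.
Take δ = min(4, (32/3)ε). Then 0 < |x + 8| < δ gives both |x + 8| < 4 and |x + 8| < (32/3)ε, so |3/x + 3/8| < ε.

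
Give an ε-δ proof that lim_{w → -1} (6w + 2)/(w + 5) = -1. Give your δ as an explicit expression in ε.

Let ε > 0 be given. We want δ > 0 with 0 < |w + 1| < δ ⇒ |(6w + 2)/(w + 5) + 1| < ε.
Combining over a common denominator, (6w + 2)/(w + 5) + 1 = [(6w + 2)·4 − (-4)·(w + 5)] / [4·(w + 5)] = 28(w + 1) / (4(w + 5)).
So |(6w + 2)/(w + 5) + 1| = 28|w + 1| / (4·|w + 5|).
Require δ ≤ 2, so |w + 5| ≥ |4| − |w + 1| > 4 − 2 = 2.
Hence |(6w + 2)/(w + 5) + 1| < 28|w + 1|/(4·2) = (7/2)|w + 1|, which is < ε once |w + 1| < (2/7)ε.
Take δ = min(2, (2/7)ε). Then 0 < |w + 1| < δ forces both bounds, so |(6w + 2)/(w + 5) + 1| < ε.

δ = min(2, (2/7)ε)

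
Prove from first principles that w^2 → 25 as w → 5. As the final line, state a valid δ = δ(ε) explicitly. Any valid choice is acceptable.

Fix ε > 0. We seek δ > 0 with 0 < |w − 5| < δ ⇒ |w^2 − 25| < ε.
Factor: w^2 − 25 = (w − 5)(w + 5), so |w^2 − 25| = |w − 5|·|w + 5|.
Restrict δ ≤ 1. Then |w − 5| < 1 gives |w| < 6, so by the triangle inequality |w + 5| ≤ 6 + 5 = 11.
Hence |w^2 − 25| ≤ 11|w − 5|, which is < ε once |w − 5| < ε/11.
Take δ = min(1, ε/11). If 0 < |w − 5| < δ then both bounds hold and |w^2 − 25| ≤ 11|w − 5| < 11·(ε/11) = ε.

δ = min(1, ε/11)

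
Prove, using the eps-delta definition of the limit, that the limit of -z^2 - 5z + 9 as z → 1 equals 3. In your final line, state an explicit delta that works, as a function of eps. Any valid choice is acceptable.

Suppose eps > 0. We want delta > 0 such that 0 < |z − 1| < delta implies |(-z^2 - 5z + 9) − 3| < eps.
(-z^2 - 5z + 9) − 3 = -z^2 - 5z + 6 = (z − 1)(-z - 6).
So |(-z^2 - 5z + 9) − 3| = |z − 1|·|-z - 6|.
Require delta ≤ 2. Then |z − 1| < 2 gives |z| < 3, and by the triangle inequality |-z - 6| ≤ 3 + 6 = 9.
Hence |(-z^2 - 5z + 9) − 3| ≤ 9|z − 1| < eps provided |z − 1| < eps/9.
Take delta = min(2, eps/9). Then 0 < |z − 1| < delta gives both |z − 1| < 2 and |z − 1| < eps/9, so |(-z^2 - 5z + 9) − 3| < eps.

delta = min(2, eps/9)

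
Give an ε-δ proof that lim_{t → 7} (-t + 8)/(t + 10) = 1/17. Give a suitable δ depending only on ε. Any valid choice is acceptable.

Fix ε > 0. We want δ > 0 with 0 < |t − 7| < δ ⇒ |(-t + 8)/(t + 10) − (1/17)| < ε.
Combining over a common denominator, (-t + 8)/(t + 10) − (1/17) = [(-t + 8)·17 − 1·(t + 10)] / [17·(t + 10)] = -18(t − 7) / (17(t + 10)).
So |(-t + 8)/(t + 10) − (1/17)| = 18|t − 7| / (17·|t + 10|).
Require δ ≤ 17/2, so |t + 10| ≥ |17| − |t − 7| > 17 − 17/2 = 17/2.
Hence |(-t + 8)/(t + 10) − (1/17)| < 18|t − 7|/(17·(17/2)) = (36/289)|t − 7|, which is < ε once |t − 7| < (289/36)ε.
Take δ = min(17/2, (289/36)ε). Then 0 < |t − 7| < δ forces both bounds, so |(-t + 8)/(t + 10) − (1/17)| < ε.

δ = min(17/2, (289/36)ε)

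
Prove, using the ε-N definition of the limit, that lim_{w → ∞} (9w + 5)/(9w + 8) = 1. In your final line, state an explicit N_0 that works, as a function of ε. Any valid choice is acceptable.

N_0 = (1/3)/ε

Let ε > 0. We seek N_0 > 0 such that w > N_0 implies |(9w + 5)/(9w + 8) − 1| < ε.
(9w + 5)/(9w + 8) − 1 = (9(9w + 5) − 9(9w + 8)) / (9(9w + 8)) = -27/(9(9w + 8)).
For w > 0 we have 9w + 8 > 9w, so |(9w + 5)/(9w + 8) − 1| = 27/(9(9w + 8)) < 27/(9·9w) = (1/3)/w.
Thus |(9w + 5)/(9w + 8) − 1| < ε whenever w > (1/3)/ε.
Take N_0 = (1/3)/ε. If w > N_0 then |(9w + 5)/(9w + 8) − 1| < (1/3)/w < ε.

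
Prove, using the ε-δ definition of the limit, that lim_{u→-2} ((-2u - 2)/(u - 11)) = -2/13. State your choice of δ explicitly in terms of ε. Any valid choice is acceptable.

δ = min(13/2, (169/48)ε)

Let ε > 0. We want δ > 0 with 0 < |u + 2| < δ ⇒ |(-2u - 2)/(u - 11) + 2/13| < ε.
Combining over a common denominator, (-2u - 2)/(u - 11) + 2/13 = [(-2u - 2)·(-13) − 2·(u - 11)] / [(-13)·(u - 11)] = 24(u + 2) / ((-13)(u - 11)).
So |(-2u - 2)/(u - 11) + 2/13| = 24|u + 2| / (13·|u − 11|).
Require δ ≤ 13/2, so |u − 11| ≥ |-13| − |u + 2| > 13 − 13/2 = 13/2.
Hence |(-2u - 2)/(u - 11) + 2/13| < 24|u + 2|/(13·(13/2)) = (48/169)|u + 2|, which is < ε once |u + 2| < (169/48)ε.
Take δ = min(13/2, (169/48)ε). Then 0 < |u + 2| < δ forces both bounds, so |(-2u - 2)/(u - 11) + 2/13| < ε.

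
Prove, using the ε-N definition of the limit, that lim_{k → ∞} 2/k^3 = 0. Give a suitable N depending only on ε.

N = (2/ε)^{1/3}

Suppose ε > 0. For k ≥ 1, |2/k^3 − 0| = 2/k^3.
2/k^3 < ε ⇔ k^3 > 2/ε ⇔ k > (2/ε)^{1/3}.
Take N = (2/ε)^{1/3}. Then k > N implies 2/k^3 < ε.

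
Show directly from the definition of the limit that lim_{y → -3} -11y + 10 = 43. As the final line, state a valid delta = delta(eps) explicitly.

Let eps > 0. We need delta > 0 so that 0 < |y + 3| < delta implies |(-11y + 10) − 43| < eps.
Since (-11y + 10) − 43 = -11(y + 3), we have |(-11y + 10) − 43| = 11|y + 3|.
So 11|y + 3| < eps exactly when |y + 3| < eps/11.
Take delta = eps/11. If 0 < |y + 3| < delta then |(-11y + 10) − 43| = 11|y + 3| < 11·(eps/11) = eps.

delta = eps/11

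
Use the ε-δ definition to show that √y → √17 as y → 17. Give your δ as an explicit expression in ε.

Let ε > 0 be given. We want δ > 0 such that 0 < |y − 17| < δ implies |√y − √17| < ε.
Multiplying by the conjugate, |√y − √17| = |y − 17|/(√y + √17).
Restrict δ ≤ 17 so that |y − 17| < 17 forces y > 0, and then √y + √17 > √17.
Hence |√y − √17| < |y − 17|/√17, which is < ε once |y − 17| < √17·ε.
Take δ = min(17, √17·ε). If 0 < |y − 17| < δ then y > 0 and |√y − √17| < |y − 17|/√17 < ε.

δ = min(17, √17·ε)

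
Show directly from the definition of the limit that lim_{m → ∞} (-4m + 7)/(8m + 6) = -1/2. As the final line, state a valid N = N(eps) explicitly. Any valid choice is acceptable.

Let eps > 0. For m ≥ 1, |(-4m + 7)/(8m + 6) + 1/2| = |80|/(8(8m + 6)) = 80/(8(8m + 6)).
Since 8m + 6 ≥ 8m for m ≥ 1, this is ≤ 80/(8·8m) = (5/4)/m.
So |(-4m + 7)/(8m + 6) + 1/2| < eps whenever m > (5/4)/eps.
Take N = (5/4)/eps. If m > N then |(-4m + 7)/(8m + 6) + 1/2| ≤ (5/4)/m < eps.

N = (5/4)/eps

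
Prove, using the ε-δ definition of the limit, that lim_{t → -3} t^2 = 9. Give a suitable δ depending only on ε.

δ = min(1, ε/7)

Suppose ε > 0. We seek δ > 0 with 0 < |t + 3| < δ ⇒ |t^2 − 9| < ε.
Factor: t^2 − 9 = (t + 3)(t - 3), so |t^2 − 9| = |t + 3|·|t - 3|.
Impose δ ≤ 1 so that |t| < 4; then |t - 3| ≤ 7.
Hence |t^2 − 9| ≤ 7|t + 3|, which is < ε once |t + 3| < ε/7.
Take δ = min(1, ε/7). If 0 < |t + 3| < δ then both bounds hold and |t^2 − 9| ≤ 7|t + 3| < 7·(ε/7) = ε.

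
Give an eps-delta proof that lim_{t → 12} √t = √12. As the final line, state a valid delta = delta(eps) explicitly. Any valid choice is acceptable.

Suppose eps > 0. We want delta > 0 such that 0 < |t − 12| < delta implies |√t − √12| < eps.
Rationalise: √t − √12 = (t − 12)/(√t + √12), so |√t − √12| = |t − 12|/(√t + √12).
Restrict delta ≤ 12 so that |t − 12| < 12 forces t > 0, and then √t + √12 > √12.
Hence |√t − √12| < |t − 12|/√12, which is < eps once |t − 12| < √12·eps.
Take delta = min(12, √12·eps). If 0 < |t − 12| < delta then t > 0 and |√t − √12| < |t − 12|/√12 < eps.

delta = min(12, √12·eps)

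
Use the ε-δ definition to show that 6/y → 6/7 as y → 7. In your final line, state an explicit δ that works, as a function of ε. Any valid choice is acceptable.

Suppose ε > 0. We seek δ > 0 such that 0 < |y − 7| < δ implies |6/y − (6/7)| < ε.
|6/y − (6/7)| = 6·|7 − y|/(7·|y|) = 6|y − 7|/(7|y|).
Require δ ≤ 7/2 so that |y| > 7 − 7/2 = 7/2, hence 7|y| > 49/2.
Then |6/y − (6/7)| < 6|y − 7|/(49/2), which is < ε when |y − 7| < (49/12)ε.
Take δ = min(7/2, (49/12)ε). Then 0 < |y − 7| < δ gives both |y − 7| < 7/2 and |y − 7| < (49/12)ε, so |6/y − (6/7)| < ε.

δ = min(7/2, (49/12)ε)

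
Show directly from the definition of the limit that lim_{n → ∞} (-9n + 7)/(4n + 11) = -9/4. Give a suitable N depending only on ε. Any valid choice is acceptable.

Suppose ε > 0. For n ≥ 1, |(-9n + 7)/(4n + 11) + 9/4| = |127|/(4(4n + 11)) = 127/(4(4n + 11)).
Since 4n + 11 ≥ 4n for n ≥ 1, this is ≤ 127/(4·4n) = (127/16)/n.
So |(-9n + 7)/(4n + 11) + 9/4| < ε whenever n > (127/16)/ε.
Take N = (127/16)/ε. If n > N then |(-9n + 7)/(4n + 11) + 9/4| ≤ (127/16)/n < ε.

N = (127/16)/ε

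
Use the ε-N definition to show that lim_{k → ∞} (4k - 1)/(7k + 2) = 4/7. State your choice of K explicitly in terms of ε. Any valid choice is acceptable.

K = (15/49)/ε

Suppose ε > 0. For k ≥ 1, |(4k - 1)/(7k + 2) − (4/7)| = |-15|/(7(7k + 2)) = 15/(7(7k + 2)).
Since 7k + 2 ≥ 7k for k ≥ 1, this is ≤ 15/(7·7k) = (15/49)/k.
So |(4k - 1)/(7k + 2) − (4/7)| < ε whenever k > (15/49)/ε.
Take K = (15/49)/ε. If k > K then |(4k - 1)/(7k + 2) − (4/7)| ≤ (15/49)/k < ε.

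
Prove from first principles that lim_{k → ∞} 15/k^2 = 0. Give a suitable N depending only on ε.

N = (15/ε)^{1/2}

Let ε > 0. For k ≥ 1, |15/k^2 − 0| = 15/k^2.
15/k^2 < ε ⇔ k^2 > 15/ε ⇔ k > (15/ε)^{1/2}.
Take N = (15/ε)^{1/2}. Then k > N implies 15/k^2 < ε.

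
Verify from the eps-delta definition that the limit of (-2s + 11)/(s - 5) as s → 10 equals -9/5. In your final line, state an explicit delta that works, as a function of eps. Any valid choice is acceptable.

Fix eps > 0. We want delta > 0 with 0 < |s − 10| < delta ⇒ |(-2s + 11)/(s - 5) + 9/5| < eps.
Combining over a common denominator, (-2s + 11)/(s - 5) + 9/5 = [(-2s + 11)·5 − (-9)·(s - 5)] / [5·(s - 5)] = -1(s − 10) / (5(s - 5)).
So |(-2s + 11)/(s - 5) + 9/5| = |s − 10| / (5·|s − 5|).
Restrict delta ≤ 5/2. Then |s − 10| < 5/2 gives |s − 5| = |(s − 10) + 5| ≥ 5 − 5/2 = 5/2.
Hence |(-2s + 11)/(s - 5) + 9/5| < |s − 10|/(5·(5/2)) = (2/25)|s − 10|, which is < eps once |s − 10| < (25/2)eps.
Take delta = min(5/2, (25/2)eps). Then 0 < |s − 10| < delta forces both bounds, so |(-2s + 11)/(s - 5) + 9/5| < eps.

delta = min(5/2, (25/2)eps)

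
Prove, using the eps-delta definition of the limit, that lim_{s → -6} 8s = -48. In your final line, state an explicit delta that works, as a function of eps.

Let eps > 0. We need delta > 0 so that 0 < |s + 6| < delta implies |(8s) + 48| < eps.
Since (8s) + 48 = 8(s + 6), we have |(8s) + 48| = 8|s + 6|.
So 8|s + 6| < eps exactly when |s + 6| < eps/8.
Choosing delta = eps/8 gives |(8s) + 48| = 8|s + 6| < eps whenever |s + 6| < delta.

delta = eps/8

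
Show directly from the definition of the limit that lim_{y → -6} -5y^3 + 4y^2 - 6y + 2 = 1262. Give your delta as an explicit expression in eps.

Suppose eps > 0. We want delta > 0 such that 0 < |y + 6| < delta implies |(-5y^3 + 4y^2 - 6y + 2) − 1262| < eps.
(-5y^3 + 4y^2 - 6y + 2) − 1262 = -5y^3 + 4y^2 - 6y - 1260 = (y + 6)(-5y^2 + 34y - 210).
So |(-5y^3 + 4y^2 - 6y + 2) − 1262| = |y + 6|·|-5y^2 + 34y - 210|.
Assume first that |y + 6| < 1, so |y| < 7. Then |-5y^2 + 34y - 210| ≤ 5·7^2 + 34·7 + 210 = 693.
Hence |(-5y^3 + 4y^2 - 6y + 2) − 1262| ≤ 693|y + 6| < eps provided |y + 6| < eps/693.
Choosing delta = min(1, eps/693) ensures both conditions, hence |(-5y^3 + 4y^2 - 6y + 2) − 1262| < eps.

delta = min(1, eps/693)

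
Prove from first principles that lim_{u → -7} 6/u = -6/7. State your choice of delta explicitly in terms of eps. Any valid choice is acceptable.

Suppose eps > 0. We seek delta > 0 such that 0 < |u + 7| < delta implies |6/u + 6/7| < eps.
|6/u + 6/7| = 6·|-7 − u|/(7·|u|) = 6|u + 7|/(7|u|).
Restrict delta ≤ 7/2. Then |u + 7| < 7/2 gives |u| > 7/2, so 7|u| > 49/2.
Then |6/u + 6/7| < 6|u + 7|/(49/2), which is < eps when |u + 7| < (49/12)eps.
Take delta = min(7/2, (49/12)eps). Then 0 < |u + 7| < delta gives both |u + 7| < 7/2 and |u + 7| < (49/12)eps, so |6/u + 6/7| < eps.

delta = min(7/2, (49/12)eps)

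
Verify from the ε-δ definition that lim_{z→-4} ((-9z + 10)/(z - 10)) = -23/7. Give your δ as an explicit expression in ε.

δ = min(7, (49/40)ε)

Fix ε > 0. We want δ > 0 with 0 < |z + 4| < δ ⇒ |(-9z + 10)/(z - 10) + 23/7| < ε.
Combining over a common denominator, (-9z + 10)/(z - 10) + 23/7 = [(-9z + 10)·(-14) − 46·(z - 10)] / [(-14)·(z - 10)] = 80(z + 4) / ((-14)(z - 10)).
So |(-9z + 10)/(z - 10) + 23/7| = 80|z + 4| / (14·|z − 10|).
Require δ ≤ 7, so |z − 10| ≥ |-14| − |z + 4| > 14 − 7 = 7.
Hence |(-9z + 10)/(z - 10) + 23/7| < 80|z + 4|/(14·7) = (40/49)|z + 4|, which is < ε once |z + 4| < (49/40)ε.
Take δ = min(7, (49/40)ε). Then 0 < |z + 4| < δ forces both bounds, so |(-9z + 10)/(z - 10) + 23/7| < ε.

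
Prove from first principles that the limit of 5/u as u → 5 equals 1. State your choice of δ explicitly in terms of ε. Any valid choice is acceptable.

Suppose ε > 0. We seek δ > 0 such that 0 < |u − 5| < δ implies |5/u − 1| < ε.
|5/u − 1| = 5·|5 − u|/(5·|u|) = 5|u − 5|/(5|u|).
Require δ ≤ 5/2 so that |u| > 5 − 5/2 = 5/2, hence 5|u| > 25/2.
Then |5/u − 1| < 5|u − 5|/(25/2), which is < ε when |u − 5| < (5/2)ε.
Take δ = min(5/2, (5/2)ε). Then 0 < |u − 5| < δ gives both |u − 5| < 5/2 and |u − 5| < (5/2)ε, so |5/u − 1| < ε.

δ = min(5/2, (5/2)ε)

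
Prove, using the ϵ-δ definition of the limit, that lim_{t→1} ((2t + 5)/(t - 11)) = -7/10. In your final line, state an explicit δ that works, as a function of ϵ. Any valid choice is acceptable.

Suppose ϵ > 0. We want δ > 0 with 0 < |t − 1| < δ ⇒ |(2t + 5)/(t - 11) + 7/10| < ϵ.
Combining over a common denominator, (2t + 5)/(t - 11) + 7/10 = [(2t + 5)·(-10) − 7·(t - 11)] / [(-10)·(t - 11)] = -27(t − 1) / ((-10)(t - 11)).
So |(2t + 5)/(t - 11) + 7/10| = 27|t − 1| / (10·|t − 11|).
Require δ ≤ 5, so |t − 11| ≥ |-10| − |t − 1| > 10 − 5 = 5.
Hence |(2t + 5)/(t - 11) + 7/10| < 27|t − 1|/(10·5) = (27/50)|t − 1|, which is < ϵ once |t − 1| < (50/27)ϵ.
Take δ = min(5, (50/27)ϵ). Then 0 < |t − 1| < δ forces both bounds, so |(2t + 5)/(t - 11) + 7/10| < ϵ.

δ = min(5, (50/27)ϵ)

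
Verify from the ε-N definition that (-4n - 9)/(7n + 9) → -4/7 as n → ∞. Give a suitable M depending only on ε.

M = (27/49)/ε

Let ε > 0. For n ≥ 1, |(-4n - 9)/(7n + 9) + 4/7| = |-27|/(7(7n + 9)) = 27/(7(7n + 9)).
Since 7n + 9 ≥ 7n for n ≥ 1, this is ≤ 27/(7·7n) = (27/49)/n.
So |(-4n - 9)/(7n + 9) + 4/7| < ε whenever n > (27/49)/ε.
Take M = (27/49)/ε. If n > M then |(-4n - 9)/(7n + 9) + 4/7| ≤ (27/49)/n < ε.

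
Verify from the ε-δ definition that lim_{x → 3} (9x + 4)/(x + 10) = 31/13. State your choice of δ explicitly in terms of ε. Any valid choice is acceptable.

Suppose ε > 0. We want δ > 0 with 0 < |x − 3| < δ ⇒ |(9x + 4)/(x + 10) − (31/13)| < ε.
Combining over a common denominator, (9x + 4)/(x + 10) − (31/13) = [(9x + 4)·13 − 31·(x + 10)] / [13·(x + 10)] = 86(x − 3) / (13(x + 10)).
So |(9x + 4)/(x + 10) − (31/13)| = 86|x − 3| / (13·|x + 10|).
Require δ ≤ 13/2, so |x + 10| ≥ |13| − |x − 3| > 13 − 13/2 = 13/2.
Hence |(9x + 4)/(x + 10) − (31/13)| < 86|x − 3|/(13·(13/2)) = (172/169)|x − 3|, which is < ε once |x − 3| < (169/172)ε.
Take δ = min(13/2, (169/172)ε). Then 0 < |x − 3| < δ forces both bounds, so |(9x + 4)/(x + 10) − (31/13)| < ε.

δ = min(13/2, (169/172)ε)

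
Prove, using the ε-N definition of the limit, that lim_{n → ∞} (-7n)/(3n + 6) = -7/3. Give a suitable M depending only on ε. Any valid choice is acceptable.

Let ε > 0 be given. For n ≥ 1, |(-7n)/(3n + 6) + 7/3| = |42|/(3(3n + 6)) = 42/(3(3n + 6)).
Since 3n + 6 ≥ 3n for n ≥ 1, this is ≤ 42/(3·3n) = (14/3)/n.
So |(-7n)/(3n + 6) + 7/3| < ε whenever n > (14/3)/ε.
Take M = (14/3)/ε. If n > M then |(-7n)/(3n + 6) + 7/3| ≤ (14/3)/n < ε.

M = (14/3)/ε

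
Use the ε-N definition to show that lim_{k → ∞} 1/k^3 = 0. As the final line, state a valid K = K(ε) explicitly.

Let ε > 0 be given. For k ≥ 1, |1/k^3 − 0| = 1/k^3.
1/k^3 < ε ⇔ k^3 > 1/ε ⇔ k > (1/ε)^{1/3}.
Take K = (1/ε)^{1/3}. Then k > K implies 1/k^3 < ε.

K = (1/ε)^{1/3}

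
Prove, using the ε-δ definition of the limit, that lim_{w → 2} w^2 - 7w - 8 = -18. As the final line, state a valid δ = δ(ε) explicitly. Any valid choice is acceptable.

δ = min(1, ε/8)

Fix ε > 0. We want δ > 0 such that 0 < |w − 2| < δ implies |(w^2 - 7w - 8) + 18| < ε.
(w^2 - 7w - 8) + 18 = w^2 - 7w + 10 = (w − 2)(w - 5).
So |(w^2 - 7w - 8) + 18| = |w − 2|·|w - 5|.
Assume first that |w − 2| < 1, so |w| < 3. Then |w - 5| ≤ 3 + 5 = 8.
Hence |(w^2 - 7w - 8) + 18| ≤ 8|w − 2| < ε provided |w − 2| < ε/8.
Take δ = min(1, ε/8). Then 0 < |w − 2| < δ gives both |w − 2| < 1 and |w − 2| < ε/8, so |(w^2 - 7w - 8) + 18| < ε.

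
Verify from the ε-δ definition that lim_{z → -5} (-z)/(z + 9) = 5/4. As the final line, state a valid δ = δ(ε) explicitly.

δ = min(2, (8/9)ε)

Fix ε > 0. We want δ > 0 with 0 < |z + 5| < δ ⇒ |(-z)/(z + 9) − (5/4)| < ε.
Combining over a common denominator, (-z)/(z + 9) − (5/4) = [(-z)·4 − 5·(z + 9)] / [4·(z + 9)] = -9(z + 5) / (4(z + 9)).
So |(-z)/(z + 9) − (5/4)| = 9|z + 5| / (4·|z + 9|).
Require δ ≤ 2, so |z + 9| ≥ |4| − |z + 5| > 4 − 2 = 2.
Hence |(-z)/(z + 9) − (5/4)| < 9|z + 5|/(4·2) = (9/8)|z + 5|, which is < ε once |z + 5| < (8/9)ε.
Take δ = min(2, (8/9)ε). Then 0 < |z + 5| < δ forces both bounds, so |(-z)/(z + 9) − (5/4)| < ε.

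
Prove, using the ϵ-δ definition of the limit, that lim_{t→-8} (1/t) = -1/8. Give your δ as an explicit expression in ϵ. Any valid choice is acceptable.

δ = min(4, 32ϵ)

Fix ϵ > 0. We seek δ > 0 such that 0 < |t + 8| < δ implies |1/t + 1/8| < ϵ.
|1/t + 1/8| = |-8 − t|/(8·|t|) = |t + 8|/(8|t|).
Restrict δ ≤ 4. Then |t + 8| < 4 gives |t| > 4, so 8|t| > 32.
Then |1/t + 1/8| < |t + 8|/32, which is < ϵ when |t + 8| < 32ϵ.
Take δ = min(4, 32ϵ). Then 0 < |t + 8| < δ gives both |t + 8| < 4 and |t + 8| < 32ϵ, so |1/t + 1/8| < ϵ.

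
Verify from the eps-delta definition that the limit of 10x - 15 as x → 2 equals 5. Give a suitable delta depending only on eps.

delta = eps/10

Suppose eps > 0. We need delta > 0 so that 0 < |x − 2| < delta implies |(10x - 15) − 5| < eps.
|(10x - 15) − 5| = |10x - 20| = 10|x − 2|.
So 10|x − 2| < eps exactly when |x − 2| < eps/10.
Choosing delta = eps/10 gives |(10x - 15) − 5| = 10|x − 2| < eps whenever |x − 2| < delta.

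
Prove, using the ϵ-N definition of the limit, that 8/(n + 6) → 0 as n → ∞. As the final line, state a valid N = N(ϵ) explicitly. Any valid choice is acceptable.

N = 8/ϵ

Fix ϵ > 0. For n ≥ 1, |8/(n + 6) − 0| = 8/(n + 6) ≤ 8/n.
We need 8/n < ϵ, i.e. n > 8/ϵ.
Take N = 8/ϵ. If n > N then |8/(n + 6)| ≤ 8/n < ϵ.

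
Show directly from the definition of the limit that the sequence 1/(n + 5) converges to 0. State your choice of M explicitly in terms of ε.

M = 1/ε

Suppose ε > 0. For n ≥ 1, |1/(n + 5) − 0| = 1/(n + 5) ≤ 1/n.
We need 1/n < ε, i.e. n > 1/ε.
Take M = 1/ε. If n > M then |1/(n + 5)| ≤ 1/n < ε.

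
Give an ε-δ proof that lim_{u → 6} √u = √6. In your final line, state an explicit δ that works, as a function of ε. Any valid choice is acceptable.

δ = min(6, √6·ε)

Let ε > 0. We want δ > 0 such that 0 < |u − 6| < δ implies |√u − √6| < ε.
Multiplying by the conjugate, |√u − √6| = |u − 6|/(√u + √6).
Restrict δ ≤ 6 so that |u − 6| < 6 forces u > 0, and then √u + √6 > √6.
Hence |√u − √6| < |u − 6|/√6, which is < ε once |u − 6| < √6·ε.
Take δ = min(6, √6·ε). If 0 < |u − 6| < δ then u > 0 and |√u − √6| < |u − 6|/√6 < ε.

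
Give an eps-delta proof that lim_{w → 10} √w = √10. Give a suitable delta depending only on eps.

delta = min(10, √10·eps)

Fix eps > 0. We want delta > 0 such that 0 < |w − 10| < delta implies |√w − √10| < eps.
Multiplying by the conjugate, |√w − √10| = |w − 10|/(√w + √10).
Restrict delta ≤ 10 so that |w − 10| < 10 forces w > 0, and then √w + √10 > √10.
Hence |√w − √10| < |w − 10|/√10, which is < eps once |w − 10| < √10·eps.
Take delta = min(10, √10·eps). If 0 < |w − 10| < delta then w > 0 and |√w − √10| < |w − 10|/√10 < eps.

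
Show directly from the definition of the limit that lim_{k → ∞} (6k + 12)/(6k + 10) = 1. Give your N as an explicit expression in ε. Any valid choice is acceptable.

Let ε > 0 be given. For k ≥ 1, |(6k + 12)/(6k + 10) − 1| = |12|/(6(6k + 10)) = 12/(6(6k + 10)).
Since 6k + 10 ≥ 6k for k ≥ 1, this is ≤ 12/(6·6k) = (1/3)/k.
So |(6k + 12)/(6k + 10) − 1| < ε whenever k > (1/3)/ε.
Take N = (1/3)/ε. If k > N then |(6k + 12)/(6k + 10) − 1| ≤ (1/3)/k < ε.

N = (1/3)/ε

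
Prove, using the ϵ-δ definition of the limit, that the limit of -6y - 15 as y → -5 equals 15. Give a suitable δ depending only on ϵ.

Suppose ϵ > 0. We need δ > 0 so that 0 < |y + 5| < δ implies |(-6y - 15) − 15| < ϵ.
|(-6y - 15) − 15| = |-6y - 30| = 6|y + 5|.
Thus it suffices that |y + 5| < ϵ/6.
Take δ = ϵ/6. If 0 < |y + 5| < δ then |(-6y - 15) − 15| = 6|y + 5| < 6·(ϵ/6) = ϵ.

δ = ϵ/6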